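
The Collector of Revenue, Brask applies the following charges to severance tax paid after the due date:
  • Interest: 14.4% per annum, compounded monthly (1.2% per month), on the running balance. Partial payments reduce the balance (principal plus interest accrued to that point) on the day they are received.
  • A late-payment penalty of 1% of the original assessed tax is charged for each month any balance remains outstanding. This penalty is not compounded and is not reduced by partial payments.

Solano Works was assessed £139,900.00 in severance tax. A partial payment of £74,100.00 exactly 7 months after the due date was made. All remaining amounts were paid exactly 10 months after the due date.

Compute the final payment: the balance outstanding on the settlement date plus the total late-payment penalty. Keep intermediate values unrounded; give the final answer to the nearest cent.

£94,814.44

Balance at month 7: £139,900.0000 × (1 + 0.012)^7 = £152,083.2210…
After £74,100.00 payment: £152,083.2210… − £74,100.00 = £77,983.2210…
Balance at month 10: £77,983.2210… × (1 + 0.012)^3 = £80,824.4405…
Penalty: 10 × 1% × £139,900.00 = £13,990.00
Final settlement = outstanding balance + penalty = £80,824.4405… + £13,990.00 = £94,814.44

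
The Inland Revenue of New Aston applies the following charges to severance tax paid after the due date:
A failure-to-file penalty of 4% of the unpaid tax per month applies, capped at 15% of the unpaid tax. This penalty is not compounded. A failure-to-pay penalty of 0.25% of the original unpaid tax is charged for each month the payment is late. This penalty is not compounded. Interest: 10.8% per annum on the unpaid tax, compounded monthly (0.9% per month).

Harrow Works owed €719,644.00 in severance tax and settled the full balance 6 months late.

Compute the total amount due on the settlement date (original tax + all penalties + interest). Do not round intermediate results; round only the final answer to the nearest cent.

Failure-to-file: 6 × 4% × €719,644.00 = €172,714.56, capped at 15% × €719,644.00 = €107,946.60
Failure-to-pay penalty: 6 × 0.25% × €719,644.00 = €10,794.66
Interest: €719,644.00 × ((1 + 0.009)^6 − 1) = €719,644.00 × 0.0552297… = €39,745.7069…
Total = €719,644.00 + €118,741.2600 + €39,745.7069… = €878,130.97

€878,130.97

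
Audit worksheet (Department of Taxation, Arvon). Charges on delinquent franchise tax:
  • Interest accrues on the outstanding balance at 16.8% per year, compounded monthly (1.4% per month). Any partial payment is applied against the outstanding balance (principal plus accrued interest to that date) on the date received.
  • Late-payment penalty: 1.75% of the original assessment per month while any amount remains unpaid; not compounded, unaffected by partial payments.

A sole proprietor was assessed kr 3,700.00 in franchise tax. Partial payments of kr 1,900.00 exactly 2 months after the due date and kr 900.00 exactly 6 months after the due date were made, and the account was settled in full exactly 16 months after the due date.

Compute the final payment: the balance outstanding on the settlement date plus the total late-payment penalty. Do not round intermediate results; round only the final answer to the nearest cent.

Balance at month 2: kr 3,700.0000 × (1 + 0.014)^2 = kr 3,804.3252
After kr 1,900.00 payment: kr 3,804.3252 − kr 1,900.00 = kr 1,904.3252
Balance at month 6: kr 1,904.3252 × (1 + 0.014)^4 = kr 2,013.2279…
After kr 900.00 payment: kr 2,013.2279… − kr 900.00 = kr 1,113.2279…
Balance at month 16: kr 1,113.2279… × (1 + 0.014)^10 = kr 1,279.2741…
Penalty: 16 × 1.75% × kr 3,700.00 = kr 1,036.00
Final settlement = outstanding balance + penalty = kr 1,279.2741… + kr 1,036.00 = kr 2,315.27

kr 2,315.27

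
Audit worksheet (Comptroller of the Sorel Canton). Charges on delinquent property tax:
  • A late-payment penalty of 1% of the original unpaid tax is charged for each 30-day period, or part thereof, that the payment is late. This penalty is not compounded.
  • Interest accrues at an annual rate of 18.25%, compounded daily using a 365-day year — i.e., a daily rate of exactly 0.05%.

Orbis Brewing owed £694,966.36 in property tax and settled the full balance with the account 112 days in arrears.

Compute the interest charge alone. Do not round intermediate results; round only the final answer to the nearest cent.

Interest: £694,966.36 × ((1 + 0.0005)^112 − 1) = £694,966.36 × 0.05758288… = £40,018.1662…

£40,018.17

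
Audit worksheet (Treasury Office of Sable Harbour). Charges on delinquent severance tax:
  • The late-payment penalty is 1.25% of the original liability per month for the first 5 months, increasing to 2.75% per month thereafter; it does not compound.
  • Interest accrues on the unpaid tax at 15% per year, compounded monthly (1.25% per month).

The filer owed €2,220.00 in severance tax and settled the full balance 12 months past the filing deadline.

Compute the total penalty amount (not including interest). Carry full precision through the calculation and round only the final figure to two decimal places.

€566.10

Penalty, months 1–5: 5 × 1.25% × €2,220.00 = €138.75
Penalty, months 6–12: 7 × 2.75% × €2,220.00 = €427.35
Total penalty = €138.75 + €427.35 = €566.10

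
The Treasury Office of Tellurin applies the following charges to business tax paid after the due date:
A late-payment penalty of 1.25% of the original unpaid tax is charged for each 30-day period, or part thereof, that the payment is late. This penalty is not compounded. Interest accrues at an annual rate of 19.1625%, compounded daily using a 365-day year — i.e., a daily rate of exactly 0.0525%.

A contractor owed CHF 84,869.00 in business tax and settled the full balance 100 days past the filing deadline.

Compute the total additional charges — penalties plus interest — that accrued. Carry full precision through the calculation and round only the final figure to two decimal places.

Penalty periods: ⌈100/30⌉ = 4; penalty = 4 × 1.25% × CHF 84,869.00 = CHF 4,243.45
Interest: CHF 84,869.00 × ((1 + 0.000525)^100 − 1) = CHF 84,869.00 × 0.05388804… = CHF 4,573.4243…
Penalties + interest = CHF 4,243.4500 + CHF 4,573.4243… = CHF 8,816.87

CHF 8,816.87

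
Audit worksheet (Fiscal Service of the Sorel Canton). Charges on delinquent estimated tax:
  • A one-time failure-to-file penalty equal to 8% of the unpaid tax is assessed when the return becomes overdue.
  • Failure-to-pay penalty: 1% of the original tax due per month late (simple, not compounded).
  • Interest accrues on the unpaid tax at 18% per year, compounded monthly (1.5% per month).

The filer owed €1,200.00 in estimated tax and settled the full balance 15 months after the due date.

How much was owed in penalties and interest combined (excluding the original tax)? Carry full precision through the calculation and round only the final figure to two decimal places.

Failure-to-file penalty: 8% × €1,200.00 = €96.00
Failure-to-pay penalty: 15 × 1% × €1,200.00 = €180.00
Interest: €1,200.00 × ((1 + 0.015)^15 − 1) = €1,200.00 × 0.2502321… = €300.2785…
Penalties + interest = €276.0000 + €300.2785… = €576.28

€576.28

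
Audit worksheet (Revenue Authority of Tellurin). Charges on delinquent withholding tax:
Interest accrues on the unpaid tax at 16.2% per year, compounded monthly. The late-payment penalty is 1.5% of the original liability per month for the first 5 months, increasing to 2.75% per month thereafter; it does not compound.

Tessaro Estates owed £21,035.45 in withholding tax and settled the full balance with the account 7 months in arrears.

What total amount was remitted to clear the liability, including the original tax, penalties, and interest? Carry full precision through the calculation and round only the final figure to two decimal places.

Penalty, months 1–5: 5 × 1.5% × £21,035.45 = £1,577.66…
Penalty, months 6–7: 2 × 2.75% × £21,035.45 = £1,156.95…
Interest (16.2%/yr ÷ 12 = 1.35%/month): £21,035.45 × ((1 + 0.0135)^7 − 1) = £2,070.1940…
Total = £21,035.45 + £2,734.6085 + £2,070.1940… = £25,840.25

£25,840.25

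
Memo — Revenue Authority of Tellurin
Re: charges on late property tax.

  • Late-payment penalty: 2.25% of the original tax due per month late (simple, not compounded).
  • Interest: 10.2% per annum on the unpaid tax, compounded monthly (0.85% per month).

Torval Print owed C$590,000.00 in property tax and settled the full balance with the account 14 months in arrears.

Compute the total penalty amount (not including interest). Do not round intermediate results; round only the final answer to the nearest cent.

C$185,850.00

Late-payment penalty: 14 × 2.25% × C$590,000.00 = C$185,850.00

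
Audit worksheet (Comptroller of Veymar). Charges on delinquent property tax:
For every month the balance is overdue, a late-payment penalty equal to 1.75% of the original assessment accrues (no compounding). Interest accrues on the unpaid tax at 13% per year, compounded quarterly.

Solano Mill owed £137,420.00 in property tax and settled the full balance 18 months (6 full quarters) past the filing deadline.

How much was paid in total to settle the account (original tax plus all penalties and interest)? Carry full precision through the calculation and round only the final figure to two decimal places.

£209,778.13

Late-payment penalty: 18 × 1.75% × £137,420.00 = £43,287.30
Interest (13%/yr ÷ 4 = 3.25%/quarter): £137,420.00 × ((1 + 0.0325)^6 − 1) = £29,070.8253…
Total = £137,420.00 + £43,287.3000 + £29,070.8253… = £209,778.13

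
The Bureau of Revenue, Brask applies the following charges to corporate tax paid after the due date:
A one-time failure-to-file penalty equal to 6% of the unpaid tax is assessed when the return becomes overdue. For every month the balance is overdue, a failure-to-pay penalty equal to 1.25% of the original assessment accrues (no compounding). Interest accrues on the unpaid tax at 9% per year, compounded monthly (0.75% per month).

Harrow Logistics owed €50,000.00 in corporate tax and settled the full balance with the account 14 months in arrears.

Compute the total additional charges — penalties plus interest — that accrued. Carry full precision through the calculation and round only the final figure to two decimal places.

Failure-to-file penalty: 6% × €50,000.00 = €3,000.00
Failure-to-pay penalty = 1.25% × €50,000.00 × 14 mo = €8,750.00
Interest: €50,000.00 × ((1 + 0.0075)^14 − 1) = €50,000.00 × 0.1102755… = €5,513.7764…
Penalties + interest = €11,750.0000 + €5,513.7764… = €17,263.78

€17,263.78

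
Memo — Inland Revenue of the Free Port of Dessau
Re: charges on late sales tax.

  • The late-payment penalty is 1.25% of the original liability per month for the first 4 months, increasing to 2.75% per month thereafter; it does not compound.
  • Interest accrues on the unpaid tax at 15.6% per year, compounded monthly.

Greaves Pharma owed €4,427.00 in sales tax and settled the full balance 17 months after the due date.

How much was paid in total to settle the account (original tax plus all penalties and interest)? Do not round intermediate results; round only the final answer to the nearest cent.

€7,318.04

Penalty, months 1–4: 4 × 1.25% × €4,427.00 = €221.35
Penalty, months 5–17: 13 × 2.75% × €4,427.00 = €1,582.65…
Interest (15.6%/yr ÷ 12 = 1.3%/month): €4,427.00 × ((1 + 0.013)^17 − 1) = €1,087.0423…
Total = €4,427.00 + €1,804.0025 + €1,087.0423… = €7,318.04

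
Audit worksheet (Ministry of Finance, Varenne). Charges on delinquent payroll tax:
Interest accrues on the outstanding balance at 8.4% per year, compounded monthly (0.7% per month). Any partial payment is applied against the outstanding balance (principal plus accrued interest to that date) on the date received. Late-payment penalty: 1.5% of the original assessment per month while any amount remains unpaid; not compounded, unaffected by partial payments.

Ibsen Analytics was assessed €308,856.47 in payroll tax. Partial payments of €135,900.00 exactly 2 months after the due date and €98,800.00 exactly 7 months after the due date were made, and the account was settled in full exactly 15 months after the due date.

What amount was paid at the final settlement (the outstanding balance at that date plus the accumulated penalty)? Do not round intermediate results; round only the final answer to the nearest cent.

Balance at month 2: €308,856.4700 × (1 + 0.007)^2 = €313,195.5945…
After €135,900.00 payment: €313,195.5945… − €135,900.00 = €177,295.5945…
Balance at month 7: €177,295.5945… × (1 + 0.007)^5 = €183,588.4255…
After €98,800.00 payment: €183,588.4255… − €98,800.00 = €84,788.4255…
Balance at month 15: €84,788.4255… × (1 + 0.007)^8 = €89,654.5499…
Penalty: 15 × 1.5% × €308,856.47 = €69,492.71…
Final settlement = outstanding balance + penalty = €89,654.5499… + €69,492.71… = €159,147.26

€159,147.26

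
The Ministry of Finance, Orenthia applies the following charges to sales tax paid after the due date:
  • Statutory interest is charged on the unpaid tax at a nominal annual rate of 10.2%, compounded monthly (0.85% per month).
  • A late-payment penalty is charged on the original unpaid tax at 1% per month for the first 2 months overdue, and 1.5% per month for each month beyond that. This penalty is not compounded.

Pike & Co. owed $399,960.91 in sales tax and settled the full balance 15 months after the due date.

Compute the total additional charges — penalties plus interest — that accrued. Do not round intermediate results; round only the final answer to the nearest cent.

Penalty, months 1–2: 2 × 1% × $399,960.91 = $7,999.22…
Penalty, months 3–15: 13 × 1.5% × $399,960.91 = $77,992.38…
Interest: $399,960.91 × ((1 + 0.0085)^15 − 1) = $399,960.91 × 0.1353729… = $54,143.8832…
Penalties + interest = $85,991.5957… + $54,143.8832… = $140,135.48

$140,135.48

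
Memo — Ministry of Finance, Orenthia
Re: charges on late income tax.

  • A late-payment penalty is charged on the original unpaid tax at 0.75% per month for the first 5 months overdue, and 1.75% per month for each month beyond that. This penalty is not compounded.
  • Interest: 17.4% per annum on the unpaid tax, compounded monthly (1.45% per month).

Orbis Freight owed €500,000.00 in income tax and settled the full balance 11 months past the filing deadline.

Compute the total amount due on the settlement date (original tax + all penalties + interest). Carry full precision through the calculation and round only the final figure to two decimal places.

Penalty, months 1–5: 5 × 0.75% × €500,000.00 = €18,750.00
Penalty, months 6–11: 6 × 1.75% × €500,000.00 = €52,500.00
Interest: €500,000.00 × ((1 + 0.0145)^11 − 1) = €500,000.00 × 0.1715817… = €85,790.8306…
Total = €500,000.00 + €71,250.0000 + €85,790.8306… = €657,040.83

€657,040.83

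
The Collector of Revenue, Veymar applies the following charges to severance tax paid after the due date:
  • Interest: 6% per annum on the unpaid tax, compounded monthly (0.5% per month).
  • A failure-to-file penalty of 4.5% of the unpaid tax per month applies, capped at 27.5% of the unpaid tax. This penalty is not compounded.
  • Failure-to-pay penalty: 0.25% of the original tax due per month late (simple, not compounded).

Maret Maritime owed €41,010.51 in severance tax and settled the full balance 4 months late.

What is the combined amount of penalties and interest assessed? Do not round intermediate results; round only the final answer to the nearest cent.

€8,618.38

Failure-to-file: 4 × 4.5% × €41,010.51 = €7,381.89… (under the 27.5% cap)
Failure-to-pay penalty: 4 × 0.25% × €41,010.51 = €410.11…
Interest: €41,010.51 × ((1 + 0.005)^4 − 1) = €41,010.51 × 0.0201505… = €826.3823…
Penalties + interest = €7,791.9969 + €826.3823… = €8,618.38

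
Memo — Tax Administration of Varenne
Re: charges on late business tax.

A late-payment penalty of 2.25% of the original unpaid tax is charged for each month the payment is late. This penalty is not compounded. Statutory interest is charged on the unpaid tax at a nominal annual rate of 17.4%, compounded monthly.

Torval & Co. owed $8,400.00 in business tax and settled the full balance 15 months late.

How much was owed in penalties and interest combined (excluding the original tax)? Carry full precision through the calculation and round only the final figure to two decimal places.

$4,859.62

Late-payment penalty: 15 × 2.25% × $8,400.00 = $2,835.00
Interest (17.4%/yr ÷ 12 = 1.45%/month): $8,400.00 × ((1 + 0.0145)^15 − 1) = $2,024.6158…
Penalties + interest = $2,835.0000 + $2,024.6158… = $4,859.62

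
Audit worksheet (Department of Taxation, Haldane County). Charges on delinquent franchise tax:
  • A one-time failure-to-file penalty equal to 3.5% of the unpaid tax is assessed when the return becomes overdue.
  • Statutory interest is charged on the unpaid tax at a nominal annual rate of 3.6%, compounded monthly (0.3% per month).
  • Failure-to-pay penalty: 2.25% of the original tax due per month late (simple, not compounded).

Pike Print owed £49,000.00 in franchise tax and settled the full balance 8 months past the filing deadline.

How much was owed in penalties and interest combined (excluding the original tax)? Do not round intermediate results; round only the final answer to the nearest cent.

Failure-to-file penalty: 3.5% × £49,000.00 = £1,715.00
Failure-to-pay penalty: 8 × 2.25% × £49,000.00 = £8,820.00
Interest: £49,000.00 × ((1 + 0.003)^8 − 1) = £49,000.00 × 0.0242535… = £1,188.4224…
Penalties + interest = £10,535.0000 + £1,188.4224… = £11,723.42

£11,723.42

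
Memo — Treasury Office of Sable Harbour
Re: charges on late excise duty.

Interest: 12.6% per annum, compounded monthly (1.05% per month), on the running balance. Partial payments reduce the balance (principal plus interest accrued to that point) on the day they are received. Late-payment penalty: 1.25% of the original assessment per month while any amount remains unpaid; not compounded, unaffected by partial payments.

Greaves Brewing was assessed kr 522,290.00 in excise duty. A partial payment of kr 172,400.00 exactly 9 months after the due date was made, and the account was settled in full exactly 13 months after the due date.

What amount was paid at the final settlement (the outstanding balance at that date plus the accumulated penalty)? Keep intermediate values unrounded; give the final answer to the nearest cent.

kr 503,368.05

Balance at month 9: kr 522,290.0000 × (1 + 0.0105)^9 = kr 573,770.9701…
After kr 172,400.00 payment: kr 573,770.9701… − kr 172,400.00 = kr 401,370.9701…
Balance at month 13: kr 401,370.9701… × (1 + 0.0105)^4 = kr 418,495.9212…
Penalty: 13 × 1.25% × kr 522,290.00 = kr 84,872.13…
Final settlement = outstanding balance + penalty = kr 418,495.9212… + kr 84,872.13… = kr 503,368.05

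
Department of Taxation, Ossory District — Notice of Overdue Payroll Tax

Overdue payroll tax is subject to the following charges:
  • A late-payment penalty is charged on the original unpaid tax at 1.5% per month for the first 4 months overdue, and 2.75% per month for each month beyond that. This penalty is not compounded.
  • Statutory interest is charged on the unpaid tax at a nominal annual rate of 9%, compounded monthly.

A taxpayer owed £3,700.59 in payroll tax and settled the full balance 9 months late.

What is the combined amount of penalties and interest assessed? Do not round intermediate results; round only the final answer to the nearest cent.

Penalty, months 1–4: 4 × 1.5% × £3,700.59 = £222.04…
Penalty, months 5–9: 5 × 2.75% × £3,700.59 = £508.83…
Interest (9%/yr ÷ 12 = 0.75%/month): £3,700.59 × ((1 + 0.0075)^9 − 1) = £257.4161…
Penalties + interest = £730.8665… + £257.4161… = £988.28

£988.28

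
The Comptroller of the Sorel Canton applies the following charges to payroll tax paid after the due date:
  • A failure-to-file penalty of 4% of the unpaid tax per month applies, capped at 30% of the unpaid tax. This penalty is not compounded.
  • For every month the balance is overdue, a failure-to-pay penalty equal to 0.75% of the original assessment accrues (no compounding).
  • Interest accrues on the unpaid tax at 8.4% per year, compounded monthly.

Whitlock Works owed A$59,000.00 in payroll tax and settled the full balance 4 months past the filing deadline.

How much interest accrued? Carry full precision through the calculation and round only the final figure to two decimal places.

A$1,669.43

Interest (8.4%/yr ÷ 12 = 0.7%/month): A$59,000.00 × ((1 + 0.007)^4 − 1) = A$1,669.4271…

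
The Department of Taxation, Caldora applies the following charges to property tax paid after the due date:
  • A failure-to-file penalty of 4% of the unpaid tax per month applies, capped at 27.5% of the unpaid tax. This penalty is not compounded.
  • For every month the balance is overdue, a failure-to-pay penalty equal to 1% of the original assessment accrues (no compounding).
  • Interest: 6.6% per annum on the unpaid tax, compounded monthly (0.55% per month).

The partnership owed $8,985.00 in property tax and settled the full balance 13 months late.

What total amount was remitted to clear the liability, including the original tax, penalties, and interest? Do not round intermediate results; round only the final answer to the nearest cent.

$13,287.99

Failure-to-file: 13 × 4% × $8,985.00 = $4,672.20, capped at 27.5% × $8,985.00 = $2,470.88…
Failure-to-pay penalty: 13 × 1% × $8,985.00 = $1,168.05
Interest: $8,985.00 × ((1 + 0.0055)^13 − 1) = $8,985.00 × 0.0739077… = $664.0611…
Total = $8,985.00 + $3,638.9250 + $664.0611… = $13,287.99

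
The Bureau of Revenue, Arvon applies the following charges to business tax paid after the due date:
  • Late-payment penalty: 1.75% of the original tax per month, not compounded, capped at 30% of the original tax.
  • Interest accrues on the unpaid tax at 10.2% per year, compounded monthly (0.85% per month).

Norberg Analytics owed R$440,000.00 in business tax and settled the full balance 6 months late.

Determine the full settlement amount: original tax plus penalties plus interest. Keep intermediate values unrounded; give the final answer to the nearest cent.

R$509,122.29

Penalty: 6 × 1.75% × R$440,000.00 = R$46,200.00 (below the 30% cap of R$132,000.00)
Interest: R$440,000.00 × ((1 + 0.0085)^6 − 1) = R$440,000.00 × 0.0520961… = R$22,922.2889…
Total = R$440,000.00 + R$46,200.0000 + R$22,922.2889… = R$509,122.29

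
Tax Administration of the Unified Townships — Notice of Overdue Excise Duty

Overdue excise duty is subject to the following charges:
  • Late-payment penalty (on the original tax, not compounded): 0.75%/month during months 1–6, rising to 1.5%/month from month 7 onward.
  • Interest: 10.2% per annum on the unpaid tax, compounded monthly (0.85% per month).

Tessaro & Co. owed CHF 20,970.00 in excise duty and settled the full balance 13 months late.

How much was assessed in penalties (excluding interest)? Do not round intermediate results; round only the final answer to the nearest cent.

Penalty, months 1–6: 6 × 0.75% × CHF 20,970.00 = CHF 943.65
Penalty, months 7–13: 7 × 1.5% × CHF 20,970.00 = CHF 2,201.85
Total penalty = CHF 943.65 + CHF 2,201.85 = CHF 3,145.50

CHF 3,145.50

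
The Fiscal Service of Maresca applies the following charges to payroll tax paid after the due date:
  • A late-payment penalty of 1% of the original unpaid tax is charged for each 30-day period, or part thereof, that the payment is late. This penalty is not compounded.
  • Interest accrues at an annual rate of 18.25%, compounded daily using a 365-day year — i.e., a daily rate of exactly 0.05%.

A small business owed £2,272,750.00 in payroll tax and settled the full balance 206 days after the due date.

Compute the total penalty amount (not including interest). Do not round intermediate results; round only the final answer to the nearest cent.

£159,092.50

Penalty periods: ⌈206/30⌉ = 7; penalty = 7 × 1% × £2,272,750.00 = £159,092.50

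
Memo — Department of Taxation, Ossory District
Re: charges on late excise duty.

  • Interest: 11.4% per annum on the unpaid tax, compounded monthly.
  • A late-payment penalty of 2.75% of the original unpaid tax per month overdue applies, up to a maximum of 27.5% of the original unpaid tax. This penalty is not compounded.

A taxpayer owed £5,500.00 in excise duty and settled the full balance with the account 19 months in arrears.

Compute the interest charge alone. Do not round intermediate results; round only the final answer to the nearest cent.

£1,082.38

Interest (11.4%/yr ÷ 12 = 0.95%/month): £5,500.00 × ((1 + 0.0095)^19 − 1) = £1,082.3782…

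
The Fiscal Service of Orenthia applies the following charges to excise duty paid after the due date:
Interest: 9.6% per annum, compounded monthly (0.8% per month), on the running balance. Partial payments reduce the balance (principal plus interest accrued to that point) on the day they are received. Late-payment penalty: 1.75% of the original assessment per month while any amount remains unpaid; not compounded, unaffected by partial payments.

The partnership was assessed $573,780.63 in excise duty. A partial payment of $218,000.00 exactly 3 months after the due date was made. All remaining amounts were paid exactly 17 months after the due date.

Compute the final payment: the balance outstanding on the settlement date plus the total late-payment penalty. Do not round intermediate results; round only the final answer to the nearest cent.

Balance at month 3: $573,780.6300 × (1 + 0.008)^3 = $587,661.8248…
After $218,000.00 payment: $587,661.8248… − $218,000.00 = $369,661.8248…
Balance at month 17: $369,661.8248… × (1 + 0.008)^14 = $413,287.2929…
Penalty: 17 × 1.75% × $573,780.63 = $170,699.74…
Final settlement = outstanding balance + penalty = $413,287.2929… + $170,699.74… = $583,987.03

$583,987.03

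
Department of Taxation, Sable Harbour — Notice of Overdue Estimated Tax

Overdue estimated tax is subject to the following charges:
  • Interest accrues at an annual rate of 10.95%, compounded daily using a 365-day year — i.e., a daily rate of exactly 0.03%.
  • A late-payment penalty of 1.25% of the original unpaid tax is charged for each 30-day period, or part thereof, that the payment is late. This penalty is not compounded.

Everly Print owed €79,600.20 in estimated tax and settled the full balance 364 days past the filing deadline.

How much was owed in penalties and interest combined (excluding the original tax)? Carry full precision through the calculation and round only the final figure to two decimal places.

Penalty periods: ⌈364/30⌉ = 13; penalty = 13 × 1.25% × €79,600.20 = €12,935.03…
Interest: €79,600.20 × ((1 + 0.0003)^364 − 1) = €79,600.20 × 0.11536714… = €9,183.2473…
Penalties + interest = €12,935.0325 + €9,183.2473… = €22,118.28

€22,118.28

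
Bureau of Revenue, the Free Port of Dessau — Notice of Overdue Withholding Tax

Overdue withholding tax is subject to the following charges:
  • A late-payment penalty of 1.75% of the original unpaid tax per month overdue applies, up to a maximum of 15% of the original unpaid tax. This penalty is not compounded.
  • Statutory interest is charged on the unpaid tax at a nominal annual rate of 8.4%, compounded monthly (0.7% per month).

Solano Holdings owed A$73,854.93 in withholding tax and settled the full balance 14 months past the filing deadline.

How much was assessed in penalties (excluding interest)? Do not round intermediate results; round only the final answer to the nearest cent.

A$11,078.24

Penalty (uncapped): 14 × 1.75% × A$73,854.93 = A$18,094.46…; cap = 15% × A$73,854.93 = A$11,078.24… → penalty = A$11,078.24…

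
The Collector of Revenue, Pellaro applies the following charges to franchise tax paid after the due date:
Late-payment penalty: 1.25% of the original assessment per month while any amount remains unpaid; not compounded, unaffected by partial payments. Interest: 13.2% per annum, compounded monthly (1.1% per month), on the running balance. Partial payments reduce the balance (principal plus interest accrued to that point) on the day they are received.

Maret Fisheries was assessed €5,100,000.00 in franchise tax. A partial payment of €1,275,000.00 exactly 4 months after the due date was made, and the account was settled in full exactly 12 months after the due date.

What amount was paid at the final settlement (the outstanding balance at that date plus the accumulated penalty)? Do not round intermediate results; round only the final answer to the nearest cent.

Balance at month 4: €5,100,000.0000 × (1 + 0.011)^4 = €5,328,129.8271…
After €1,275,000.00 payment: €5,328,129.8271… − €1,275,000.00 = €4,053,129.8271…
Balance at month 12: €4,053,129.8271… × (1 + 0.011)^8 = €4,423,843.5505…
Penalty: 12 × 1.25% × €5,100,000.00 = €765,000.00
Final settlement = outstanding balance + penalty = €4,423,843.5505… + €765,000.00 = €5,188,843.55

€5,188,843.55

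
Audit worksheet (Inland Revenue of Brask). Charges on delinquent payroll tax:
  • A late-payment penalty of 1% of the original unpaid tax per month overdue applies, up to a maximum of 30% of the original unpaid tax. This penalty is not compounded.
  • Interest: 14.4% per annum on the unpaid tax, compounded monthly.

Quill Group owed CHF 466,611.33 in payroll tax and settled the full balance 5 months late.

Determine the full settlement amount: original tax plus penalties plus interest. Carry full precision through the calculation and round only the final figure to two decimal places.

CHF 518,618.61

Penalty: 5 × 1% × CHF 466,611.33 = CHF 23,330.57… (below the 30% cap of CHF 139,983.40…)
Interest (14.4%/yr ÷ 12 = 1.2%/month): CHF 466,611.33 × ((1 + 0.012)^5 − 1) = CHF 28,676.7117…
Total = CHF 466,611.33 + CHF 23,330.5665 + CHF 28,676.7117… = CHF 518,618.61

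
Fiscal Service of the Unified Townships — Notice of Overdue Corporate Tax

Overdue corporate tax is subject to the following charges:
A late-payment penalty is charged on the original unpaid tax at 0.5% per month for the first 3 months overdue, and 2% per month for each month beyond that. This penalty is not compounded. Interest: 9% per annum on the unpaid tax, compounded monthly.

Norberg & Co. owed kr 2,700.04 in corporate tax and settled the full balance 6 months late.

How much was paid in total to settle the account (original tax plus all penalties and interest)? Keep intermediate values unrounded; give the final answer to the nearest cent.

Penalty, months 1–3: 3 × 0.5% × kr 2,700.04 = kr 40.50…
Penalty, months 4–6: 3 × 2% × kr 2,700.04 = kr 162.00…
Interest (9%/yr ÷ 12 = 0.75%/month): kr 2,700.04 × ((1 + 0.0075)^6 − 1) = kr 123.8029…
Total = kr 2,700.04 + kr 202.5030 + kr 123.8029… = kr 3,026.35

kr 3,026.35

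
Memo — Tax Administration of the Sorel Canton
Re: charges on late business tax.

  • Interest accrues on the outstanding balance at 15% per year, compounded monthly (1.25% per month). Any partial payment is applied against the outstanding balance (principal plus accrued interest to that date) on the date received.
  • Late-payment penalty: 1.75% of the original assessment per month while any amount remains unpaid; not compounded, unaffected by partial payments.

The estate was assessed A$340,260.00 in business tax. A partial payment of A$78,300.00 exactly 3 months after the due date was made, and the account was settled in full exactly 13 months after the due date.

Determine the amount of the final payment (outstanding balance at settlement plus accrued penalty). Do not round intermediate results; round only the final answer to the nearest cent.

A$388,647.66

Balance at month 3: A$340,260.0000 × (1 + 0.0125)^3 = A$353,179.9114…
After A$78,300.00 payment: A$353,179.9114… − A$78,300.00 = A$274,879.9114…
Balance at month 13: A$274,879.9114… × (1 + 0.0125)^10 = A$311,238.5054…
Penalty: 13 × 1.75% × A$340,260.00 = A$77,409.15
Final settlement = outstanding balance + penalty = A$311,238.5054… + A$77,409.15 = A$388,647.66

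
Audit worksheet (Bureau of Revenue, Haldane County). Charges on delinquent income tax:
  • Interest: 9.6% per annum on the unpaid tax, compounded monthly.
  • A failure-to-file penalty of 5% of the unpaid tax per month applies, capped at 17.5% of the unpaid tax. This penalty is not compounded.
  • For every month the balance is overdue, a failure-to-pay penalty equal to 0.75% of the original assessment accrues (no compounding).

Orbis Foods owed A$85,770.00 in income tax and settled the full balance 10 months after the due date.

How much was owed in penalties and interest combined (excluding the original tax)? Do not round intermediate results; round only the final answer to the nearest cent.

A$28,556.46

Failure-to-file: 10 × 5% × A$85,770.00 = A$42,885.00, capped at 17.5% × A$85,770.00 = A$15,009.75
Failure-to-pay penalty: 10 × 0.75% × A$85,770.00 = A$6,432.75
Interest (9.6%/yr ÷ 12 = 0.8%/month): A$85,770.00 × ((1 + 0.008)^10 − 1) = A$7,113.9618…
Penalties + interest = A$21,442.5000 + A$7,113.9618… = A$28,556.46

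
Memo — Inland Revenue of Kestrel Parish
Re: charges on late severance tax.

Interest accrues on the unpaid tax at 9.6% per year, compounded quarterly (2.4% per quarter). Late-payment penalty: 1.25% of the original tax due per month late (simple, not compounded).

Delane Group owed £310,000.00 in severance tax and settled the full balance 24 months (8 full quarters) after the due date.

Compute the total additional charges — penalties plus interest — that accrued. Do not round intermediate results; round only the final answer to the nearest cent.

£157,767.00

Late-payment penalty: 24 × 1.25% × £310,000.00 = £93,000.00
Interest: £310,000.00 × ((1 + 0.024)^8 − 1) = £310,000.00 × 0.2089258… = £64,767.0041…
Penalties + interest = £93,000.0000 + £64,767.0041… = £157,767.00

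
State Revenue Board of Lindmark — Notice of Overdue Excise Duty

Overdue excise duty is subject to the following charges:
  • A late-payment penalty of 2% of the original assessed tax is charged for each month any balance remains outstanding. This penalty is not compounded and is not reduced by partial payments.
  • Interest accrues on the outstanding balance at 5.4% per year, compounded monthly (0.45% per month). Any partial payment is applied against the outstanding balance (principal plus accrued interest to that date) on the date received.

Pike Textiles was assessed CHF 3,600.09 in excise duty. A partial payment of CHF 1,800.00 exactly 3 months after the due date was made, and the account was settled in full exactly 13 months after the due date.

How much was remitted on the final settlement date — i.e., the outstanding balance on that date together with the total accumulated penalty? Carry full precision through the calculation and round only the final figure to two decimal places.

Balance at month 3: CHF 3,600.0900 × (1 + 0.0045)^3 = CHF 3,648.9102…
After CHF 1,800.00 payment: CHF 3,648.9102… − CHF 1,800.00 = CHF 1,848.9102…
Balance at month 13: CHF 1,848.9102… × (1 + 0.0045)^10 = CHF 1,933.8164…
Penalty: 13 × 2% × CHF 3,600.09 = CHF 936.02…
Final settlement = outstanding balance + penalty = CHF 1,933.8164… + CHF 936.02… = CHF 2,869.84

CHF 2,869.84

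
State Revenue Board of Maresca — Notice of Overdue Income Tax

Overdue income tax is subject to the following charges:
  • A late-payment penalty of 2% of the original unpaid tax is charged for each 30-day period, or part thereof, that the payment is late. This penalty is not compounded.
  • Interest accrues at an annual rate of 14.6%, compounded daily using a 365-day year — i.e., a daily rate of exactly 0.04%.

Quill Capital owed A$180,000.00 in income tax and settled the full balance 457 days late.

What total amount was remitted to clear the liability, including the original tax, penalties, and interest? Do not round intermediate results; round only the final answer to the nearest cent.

Penalty periods: ⌈457/30⌉ = 16; penalty = 16 × 2% × A$180,000.00 = A$57,600.00
Interest: A$180,000.00 × ((1 + 0.0004)^457 − 1) = A$180,000.00 × 0.20053039… = A$36,095.4700…
Total = A$180,000.00 + A$57,600.0000 + A$36,095.4700… = A$273,695.47

A$273,695.47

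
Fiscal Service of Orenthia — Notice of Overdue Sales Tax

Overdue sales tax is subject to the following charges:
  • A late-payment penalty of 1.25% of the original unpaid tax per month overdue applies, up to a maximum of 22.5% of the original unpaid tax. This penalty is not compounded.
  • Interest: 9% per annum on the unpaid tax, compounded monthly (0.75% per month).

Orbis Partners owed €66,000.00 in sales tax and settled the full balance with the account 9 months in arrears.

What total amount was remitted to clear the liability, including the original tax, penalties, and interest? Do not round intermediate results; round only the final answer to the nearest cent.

Penalty: 9 × 1.25% × €66,000.00 = €7,425.00 (below the 22.5% cap of €14,850.00)
Interest: €66,000.00 × ((1 + 0.0075)^9 − 1) = €66,000.00 × 0.0695608… = €4,591.0154…
Total = €66,000.00 + €7,425.0000 + €4,591.0154… = €78,016.02

€78,016.02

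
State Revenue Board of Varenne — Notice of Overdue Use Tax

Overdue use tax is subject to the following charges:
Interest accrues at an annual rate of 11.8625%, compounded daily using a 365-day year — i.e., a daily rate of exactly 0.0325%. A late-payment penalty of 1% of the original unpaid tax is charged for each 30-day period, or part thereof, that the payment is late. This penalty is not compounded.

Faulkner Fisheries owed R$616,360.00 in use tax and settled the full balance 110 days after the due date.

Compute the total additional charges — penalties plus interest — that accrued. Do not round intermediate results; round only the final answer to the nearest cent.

Penalty periods: ⌈110/30⌉ = 4; penalty = 4 × 1% × R$616,360.00 = R$24,654.40
Interest: R$616,360.00 × ((1 + 0.000325)^110 − 1) = R$616,360.00 × 0.03639070… = R$22,429.7690…
Penalties + interest = R$24,654.4000 + R$22,429.7690… = R$47,084.17

R$47,084.17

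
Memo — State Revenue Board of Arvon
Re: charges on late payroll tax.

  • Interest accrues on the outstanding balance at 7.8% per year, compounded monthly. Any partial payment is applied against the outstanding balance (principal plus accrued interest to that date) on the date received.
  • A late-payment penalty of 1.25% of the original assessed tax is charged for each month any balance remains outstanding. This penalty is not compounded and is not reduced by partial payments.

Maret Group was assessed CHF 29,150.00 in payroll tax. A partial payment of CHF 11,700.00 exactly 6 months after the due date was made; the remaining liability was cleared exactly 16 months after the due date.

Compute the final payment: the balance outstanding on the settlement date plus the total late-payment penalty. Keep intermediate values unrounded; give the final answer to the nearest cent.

Monthly rate = 7.8% ÷ 12 = 0.65%
Balance at month 6: CHF 29,150.0000 × (1 + 0.0065)^6 = CHF 30,305.4847…
After CHF 11,700.00 payment: CHF 30,305.4847… − CHF 11,700.00 = CHF 18,605.4847…
Balance at month 16: CHF 18,605.4847… × (1 + 0.0065)^10 = CHF 19,850.8351…
Penalty: 16 × 1.25% × CHF 29,150.00 = CHF 5,830.00
Final settlement = outstanding balance + penalty = CHF 19,850.8351… + CHF 5,830.00 = CHF 25,680.84

CHF 25,680.84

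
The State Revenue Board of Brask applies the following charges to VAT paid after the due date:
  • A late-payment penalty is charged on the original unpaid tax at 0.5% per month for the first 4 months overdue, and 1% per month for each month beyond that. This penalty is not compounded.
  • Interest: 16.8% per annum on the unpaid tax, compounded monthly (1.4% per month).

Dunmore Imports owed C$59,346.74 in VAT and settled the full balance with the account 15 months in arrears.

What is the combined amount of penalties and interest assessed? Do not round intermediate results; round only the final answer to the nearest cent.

Penalty, months 1–4: 4 × 0.5% × C$59,346.74 = C$1,186.93…
Penalty, months 5–15: 11 × 1% × C$59,346.74 = C$6,528.14…
Interest: C$59,346.74 × ((1 + 0.014)^15 − 1) = C$59,346.74 × 0.2318826… = C$13,761.4770…
Penalties + interest = C$7,715.0762 + C$13,761.4770… = C$21,476.55

C$21,476.55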